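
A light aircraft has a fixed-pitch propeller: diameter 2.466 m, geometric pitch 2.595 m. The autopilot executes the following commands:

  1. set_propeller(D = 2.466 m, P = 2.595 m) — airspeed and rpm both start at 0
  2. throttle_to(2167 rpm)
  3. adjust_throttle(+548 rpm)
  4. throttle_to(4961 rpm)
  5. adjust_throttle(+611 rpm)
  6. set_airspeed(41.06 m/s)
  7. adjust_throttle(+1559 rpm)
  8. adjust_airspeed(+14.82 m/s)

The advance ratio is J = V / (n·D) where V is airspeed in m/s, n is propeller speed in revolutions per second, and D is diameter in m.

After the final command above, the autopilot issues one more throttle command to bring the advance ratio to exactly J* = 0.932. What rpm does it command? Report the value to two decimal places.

rpm = 1458.81

set_propeller: D = 2.466 m, P = 2.595 m (p = P/D = 1.052311); state ← (V=0, rpm=0)
throttle_to(2167): rpm ← 2167
adjust_throttle(+548): rpm ← 2167 +548 = 2715
throttle_to(4961): rpm ← 4961
adjust_throttle(+611): rpm ← 4961 +611 = 5572
set_airspeed(41.06): V ← 41.06 m/s
adjust_throttle(+1559): rpm ← 5572 +1559 = 7131
adjust_airspeed(+14.82): V ← 41.06 +14.82 = 55.88 m/s
final state: V = 55.88 m/s, rpm = 7131 → n = rpm/60 = 118.850000 rev/s
target J* = 0.932; solve J* = V/(n·D) for n: n = V/(J*·D) = 55.88/(0.932 × 2.466) = 24.313496 rev/s
rpm = 60·n = 1458.809770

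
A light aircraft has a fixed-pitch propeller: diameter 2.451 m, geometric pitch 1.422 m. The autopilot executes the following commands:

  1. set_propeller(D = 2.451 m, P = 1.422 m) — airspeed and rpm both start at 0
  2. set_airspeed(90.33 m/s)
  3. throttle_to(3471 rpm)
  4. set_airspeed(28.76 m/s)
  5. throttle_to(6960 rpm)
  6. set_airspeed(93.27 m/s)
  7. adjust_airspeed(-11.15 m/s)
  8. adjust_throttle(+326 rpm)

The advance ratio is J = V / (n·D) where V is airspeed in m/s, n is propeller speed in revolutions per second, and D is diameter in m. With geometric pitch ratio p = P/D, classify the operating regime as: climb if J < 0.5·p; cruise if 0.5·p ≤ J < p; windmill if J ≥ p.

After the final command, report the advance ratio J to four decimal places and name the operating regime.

set_propeller: D = 2.451 m, P = 1.422 m (p = P/D = 0.580171); state ← (V=0, rpm=0)
set_airspeed(90.33): V ← 90.33 m/s
throttle_to(3471): rpm ← 3471
set_airspeed(28.76): V ← 28.76 m/s
throttle_to(6960): rpm ← 6960
set_airspeed(93.27): V ← 93.27 m/s
adjust_airspeed(-11.15): V ← 93.27 -11.15 = 82.12 m/s
adjust_throttle(+326): rpm ← 6960 +326 = 7286
final state: V = 82.12 m/s, rpm = 7286 → n = rpm/60 = 121.433333 rev/s
J = V / (n·D) = 82.12 / (121.433333 × 2.451) = 0.275910
regime bands: climb J<0.2901 | cruise [0.2901, 0.5802) | windmill J≥0.5802
J = 0.2759 → climb

J = 0.2759, regime = climb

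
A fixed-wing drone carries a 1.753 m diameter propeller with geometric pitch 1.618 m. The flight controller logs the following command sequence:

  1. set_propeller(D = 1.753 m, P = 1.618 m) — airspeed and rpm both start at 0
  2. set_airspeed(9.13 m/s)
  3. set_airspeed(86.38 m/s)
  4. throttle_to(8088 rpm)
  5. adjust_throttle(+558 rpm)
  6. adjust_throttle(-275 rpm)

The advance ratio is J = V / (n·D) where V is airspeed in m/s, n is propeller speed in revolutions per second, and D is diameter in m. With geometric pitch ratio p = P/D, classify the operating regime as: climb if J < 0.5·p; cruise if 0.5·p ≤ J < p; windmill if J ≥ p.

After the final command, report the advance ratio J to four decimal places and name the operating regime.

set_propeller: D = 1.753 m, P = 1.618 m (p = P/D = 0.922989); state ← (V=0, rpm=0)
set_airspeed(9.13): V ← 9.13 m/s
set_airspeed(86.38): V ← 86.38 m/s
throttle_to(8088): rpm ← 8088
adjust_throttle(+558): rpm ← 8088 +558 = 8646
adjust_throttle(-275): rpm ← 8646 -275 = 8371
final state: V = 86.38 m/s, rpm = 8371 → n = rpm/60 = 139.516667 rev/s
J = V / (n·D) = 86.38 / (139.516667 × 1.753) = 0.353187
regime bands: climb J<0.4615 | cruise [0.4615, 0.9230) | windmill J≥0.9230
J = 0.3532 → climb

J = 0.3532, regime = climb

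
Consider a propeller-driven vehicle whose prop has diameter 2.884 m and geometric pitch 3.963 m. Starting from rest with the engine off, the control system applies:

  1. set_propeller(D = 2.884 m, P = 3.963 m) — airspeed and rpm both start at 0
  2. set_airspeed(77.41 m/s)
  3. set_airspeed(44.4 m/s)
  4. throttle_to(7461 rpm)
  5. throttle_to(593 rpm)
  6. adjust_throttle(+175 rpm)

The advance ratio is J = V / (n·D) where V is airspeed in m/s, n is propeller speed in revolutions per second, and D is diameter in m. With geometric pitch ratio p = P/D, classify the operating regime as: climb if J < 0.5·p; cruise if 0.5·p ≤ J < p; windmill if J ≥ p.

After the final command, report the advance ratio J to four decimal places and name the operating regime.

set_propeller: D = 2.884 m, P = 3.963 m (p = P/D = 1.374133); state ← (V=0, rpm=0)
set_airspeed(77.41): V ← 77.41 m/s
set_airspeed(44.4): V ← 44.4 m/s
throttle_to(7461): rpm ← 7461
throttle_to(593): rpm ← 593
adjust_throttle(+175): rpm ← 593 +175 = 768
final state: V = 44.4 m/s, rpm = 768 → n = rpm/60 = 12.800000 rev/s
J = V / (n·D) = 44.4 / (12.800000 × 2.884) = 1.202757
regime bands: climb J<0.6871 | cruise [0.6871, 1.3741) | windmill J≥1.3741
J = 1.2028 → cruise

J = 1.2028, regime = cruise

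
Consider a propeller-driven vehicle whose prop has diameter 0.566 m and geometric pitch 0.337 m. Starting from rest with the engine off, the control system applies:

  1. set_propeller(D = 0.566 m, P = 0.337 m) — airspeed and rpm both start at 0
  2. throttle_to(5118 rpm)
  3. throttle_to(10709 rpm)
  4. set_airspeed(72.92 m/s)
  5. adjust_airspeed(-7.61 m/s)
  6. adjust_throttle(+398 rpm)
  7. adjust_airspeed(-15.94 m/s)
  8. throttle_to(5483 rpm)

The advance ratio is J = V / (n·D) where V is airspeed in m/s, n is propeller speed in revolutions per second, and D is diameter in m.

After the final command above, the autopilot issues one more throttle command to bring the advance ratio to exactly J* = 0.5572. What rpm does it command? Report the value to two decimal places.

rpm = 9392.62

set_propeller: D = 0.566 m, P = 0.337 m (p = P/D = 0.595406); state ← (V=0, rpm=0)
throttle_to(5118): rpm ← 5118
throttle_to(10709): rpm ← 10709
set_airspeed(72.92): V ← 72.92 m/s
adjust_airspeed(-7.61): V ← 72.92 -7.61 = 65.31 m/s
adjust_throttle(+398): rpm ← 10709 +398 = 11107
adjust_airspeed(-15.94): V ← 65.31 -15.94 = 49.37 m/s
throttle_to(5483): rpm ← 5483
final state: V = 49.37 m/s, rpm = 5483 → n = rpm/60 = 91.383333 rev/s
target J* = 0.5572; solve J* = V/(n·D) for n: n = V/(J*·D) = 49.37/(0.5572 × 0.566) = 156.543698 rev/s
rpm = 60·n = 9392.621868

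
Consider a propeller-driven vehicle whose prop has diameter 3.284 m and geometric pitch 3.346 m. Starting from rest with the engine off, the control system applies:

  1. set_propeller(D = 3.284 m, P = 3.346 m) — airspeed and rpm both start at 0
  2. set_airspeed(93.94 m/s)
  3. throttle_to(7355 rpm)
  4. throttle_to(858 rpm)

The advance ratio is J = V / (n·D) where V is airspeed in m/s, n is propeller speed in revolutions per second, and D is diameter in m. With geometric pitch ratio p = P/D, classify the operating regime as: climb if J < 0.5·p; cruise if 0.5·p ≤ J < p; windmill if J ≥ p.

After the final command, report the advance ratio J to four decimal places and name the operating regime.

set_propeller: D = 3.284 m, P = 3.346 m (p = P/D = 1.018879); state ← (V=0, rpm=0)
set_airspeed(93.94): V ← 93.94 m/s
throttle_to(7355): rpm ← 7355
throttle_to(858): rpm ← 858
final state: V = 93.94 m/s, rpm = 858 → n = rpm/60 = 14.300000 rev/s
J = V / (n·D) = 93.94 / (14.300000 × 3.284) = 2.000375
regime bands: climb J<0.5094 | cruise [0.5094, 1.0189) | windmill J≥1.0189
J = 2.0004 → windmill

J = 2.0004, regime = windmill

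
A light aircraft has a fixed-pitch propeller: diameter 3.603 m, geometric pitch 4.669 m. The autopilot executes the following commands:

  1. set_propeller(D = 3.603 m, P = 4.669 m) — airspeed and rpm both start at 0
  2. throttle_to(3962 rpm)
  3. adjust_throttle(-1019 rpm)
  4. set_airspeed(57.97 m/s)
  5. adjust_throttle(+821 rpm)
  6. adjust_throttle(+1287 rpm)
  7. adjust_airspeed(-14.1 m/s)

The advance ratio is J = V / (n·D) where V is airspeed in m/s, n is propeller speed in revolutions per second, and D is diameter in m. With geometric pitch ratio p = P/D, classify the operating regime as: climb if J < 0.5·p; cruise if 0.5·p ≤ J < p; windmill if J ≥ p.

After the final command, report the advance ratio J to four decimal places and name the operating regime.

J = 0.1446, regime = climb

set_propeller: D = 3.603 m, P = 4.669 m (p = P/D = 1.295865); state ← (V=0, rpm=0)
throttle_to(3962): rpm ← 3962
adjust_throttle(-1019): rpm ← 3962 -1019 = 2943
set_airspeed(57.97): V ← 57.97 m/s
adjust_throttle(+821): rpm ← 2943 +821 = 3764
adjust_throttle(+1287): rpm ← 3764 +1287 = 5051
adjust_airspeed(-14.1): V ← 57.97 -14.1 = 43.87 m/s
final state: V = 43.87 m/s, rpm = 5051 → n = rpm/60 = 84.183333 rev/s
J = V / (n·D) = 43.87 / (84.183333 × 3.603) = 0.144636
regime bands: climb J<0.6479 | cruise [0.6479, 1.2959) | windmill J≥1.2959
J = 0.1446 → climb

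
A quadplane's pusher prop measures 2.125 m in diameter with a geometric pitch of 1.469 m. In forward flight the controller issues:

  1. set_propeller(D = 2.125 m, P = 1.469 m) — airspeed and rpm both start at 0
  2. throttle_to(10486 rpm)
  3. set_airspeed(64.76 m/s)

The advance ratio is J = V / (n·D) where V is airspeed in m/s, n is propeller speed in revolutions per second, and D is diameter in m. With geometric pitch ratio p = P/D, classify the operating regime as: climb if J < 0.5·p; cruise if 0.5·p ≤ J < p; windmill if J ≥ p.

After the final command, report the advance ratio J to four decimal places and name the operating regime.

J = 0.1744, regime = climb

set_propeller: D = 2.125 m, P = 1.469 m (p = P/D = 0.691294); state ← (V=0, rpm=0)
throttle_to(10486): rpm ← 10486
set_airspeed(64.76): V ← 64.76 m/s
final state: V = 64.76 m/s, rpm = 10486 → n = rpm/60 = 174.766667 rev/s
J = V / (n·D) = 64.76 / (174.766667 × 2.125) = 0.174377
regime bands: climb J<0.3456 | cruise [0.3456, 0.6913) | windmill J≥0.6913
J = 0.1744 → climb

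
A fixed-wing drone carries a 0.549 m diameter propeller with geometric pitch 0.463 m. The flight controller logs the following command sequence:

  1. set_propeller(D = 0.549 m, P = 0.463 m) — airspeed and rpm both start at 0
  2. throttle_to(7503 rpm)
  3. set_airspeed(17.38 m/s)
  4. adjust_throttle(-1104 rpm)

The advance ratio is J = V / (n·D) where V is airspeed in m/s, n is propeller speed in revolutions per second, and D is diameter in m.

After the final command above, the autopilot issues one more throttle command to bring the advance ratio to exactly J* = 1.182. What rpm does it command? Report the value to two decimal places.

set_propeller: D = 0.549 m, P = 0.463 m (p = P/D = 0.843352); state ← (V=0, rpm=0)
throttle_to(7503): rpm ← 7503
set_airspeed(17.38): V ← 17.38 m/s
adjust_throttle(-1104): rpm ← 7503 -1104 = 6399
final state: V = 17.38 m/s, rpm = 6399 → n = rpm/60 = 106.650000 rev/s
target J* = 1.182; solve J* = V/(n·D) for n: n = V/(J*·D) = 17.38/(1.182 × 0.549) = 26.783045 rev/s
rpm = 60·n = 1606.982700

rpm = 1606.98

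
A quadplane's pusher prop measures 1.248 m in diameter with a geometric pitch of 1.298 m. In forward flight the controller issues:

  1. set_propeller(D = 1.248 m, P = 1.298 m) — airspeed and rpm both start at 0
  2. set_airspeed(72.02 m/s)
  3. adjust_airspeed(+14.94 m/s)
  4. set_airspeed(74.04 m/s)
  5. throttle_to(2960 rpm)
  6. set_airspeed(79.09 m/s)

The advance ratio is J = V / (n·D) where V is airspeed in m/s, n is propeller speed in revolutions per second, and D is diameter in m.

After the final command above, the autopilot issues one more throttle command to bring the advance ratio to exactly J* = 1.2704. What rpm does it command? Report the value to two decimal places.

set_propeller: D = 1.248 m, P = 1.298 m (p = P/D = 1.040064); state ← (V=0, rpm=0)
set_airspeed(72.02): V ← 72.02 m/s
adjust_airspeed(+14.94): V ← 72.02 +14.94 = 86.96 m/s
set_airspeed(74.04): V ← 74.04 m/s
throttle_to(2960): rpm ← 2960
set_airspeed(79.09): V ← 79.09 m/s
final state: V = 79.09 m/s, rpm = 2960 → n = rpm/60 = 49.333333 rev/s
target J* = 1.2704; solve J* = V/(n·D) for n: n = V/(J*·D) = 79.09/(1.2704 × 1.248) = 49.884601 rev/s
rpm = 60·n = 2993.076075

rpm = 2993.08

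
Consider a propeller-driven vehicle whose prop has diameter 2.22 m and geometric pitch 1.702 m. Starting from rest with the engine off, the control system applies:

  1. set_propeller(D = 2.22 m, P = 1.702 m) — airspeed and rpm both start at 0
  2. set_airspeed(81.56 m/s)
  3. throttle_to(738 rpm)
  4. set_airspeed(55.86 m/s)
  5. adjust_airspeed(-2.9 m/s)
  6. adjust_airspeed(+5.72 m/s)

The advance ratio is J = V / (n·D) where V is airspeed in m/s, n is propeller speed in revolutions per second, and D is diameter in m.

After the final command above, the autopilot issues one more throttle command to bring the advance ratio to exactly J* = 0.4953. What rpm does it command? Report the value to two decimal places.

set_propeller: D = 2.22 m, P = 1.702 m (p = P/D = 0.766667); state ← (V=0, rpm=0)
set_airspeed(81.56): V ← 81.56 m/s
throttle_to(738): rpm ← 738
set_airspeed(55.86): V ← 55.86 m/s
adjust_airspeed(-2.9): V ← 55.86 -2.9 = 52.96 m/s
adjust_airspeed(+5.72): V ← 52.96 +5.72 = 58.68 m/s
final state: V = 58.68 m/s, rpm = 738 → n = rpm/60 = 12.300000 rev/s
target J* = 0.4953; solve J* = V/(n·D) for n: n = V/(J*·D) = 58.68/(0.4953 × 2.22) = 53.366510 rev/s
rpm = 60·n = 3201.990604

rpm = 3201.99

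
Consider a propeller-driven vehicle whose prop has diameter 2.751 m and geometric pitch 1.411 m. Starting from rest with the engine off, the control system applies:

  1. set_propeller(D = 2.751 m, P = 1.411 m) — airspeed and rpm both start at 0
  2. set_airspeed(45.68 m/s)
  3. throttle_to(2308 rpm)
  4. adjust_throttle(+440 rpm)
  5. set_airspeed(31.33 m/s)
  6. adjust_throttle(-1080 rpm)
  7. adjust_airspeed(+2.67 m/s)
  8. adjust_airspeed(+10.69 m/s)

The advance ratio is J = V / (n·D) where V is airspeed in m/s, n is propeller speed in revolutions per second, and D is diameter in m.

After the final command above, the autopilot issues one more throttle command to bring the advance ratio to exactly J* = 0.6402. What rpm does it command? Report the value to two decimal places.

set_propeller: D = 2.751 m, P = 1.411 m (p = P/D = 0.512904); state ← (V=0, rpm=0)
set_airspeed(45.68): V ← 45.68 m/s
throttle_to(2308): rpm ← 2308
adjust_throttle(+440): rpm ← 2308 +440 = 2748
set_airspeed(31.33): V ← 31.33 m/s
adjust_throttle(-1080): rpm ← 2748 -1080 = 1668
adjust_airspeed(+2.67): V ← 31.33 +2.67 = 34 m/s
adjust_airspeed(+10.69): V ← 34 +10.69 = 44.69 m/s
final state: V = 44.69 m/s, rpm = 1668 → n = rpm/60 = 27.800000 rev/s
target J* = 0.6402; solve J* = V/(n·D) for n: n = V/(J*·D) = 44.69/(0.6402 × 2.751) = 25.374886 rev/s
rpm = 60·n = 1522.493141

rpm = 1522.49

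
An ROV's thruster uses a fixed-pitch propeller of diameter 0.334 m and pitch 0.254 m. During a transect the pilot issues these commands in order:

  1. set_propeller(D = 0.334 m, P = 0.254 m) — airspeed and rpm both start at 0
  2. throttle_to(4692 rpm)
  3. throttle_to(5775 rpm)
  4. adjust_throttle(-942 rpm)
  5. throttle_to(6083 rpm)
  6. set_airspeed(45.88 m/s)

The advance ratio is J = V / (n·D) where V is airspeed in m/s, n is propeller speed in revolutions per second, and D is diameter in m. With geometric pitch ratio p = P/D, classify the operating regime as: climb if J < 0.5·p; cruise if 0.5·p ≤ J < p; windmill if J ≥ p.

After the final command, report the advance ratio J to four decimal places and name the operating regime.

set_propeller: D = 0.334 m, P = 0.254 m (p = P/D = 0.760479); state ← (V=0, rpm=0)
throttle_to(4692): rpm ← 4692
throttle_to(5775): rpm ← 5775
adjust_throttle(-942): rpm ← 5775 -942 = 4833
throttle_to(6083): rpm ← 6083
set_airspeed(45.88): V ← 45.88 m/s
final state: V = 45.88 m/s, rpm = 6083 → n = rpm/60 = 101.383333 rev/s
J = V / (n·D) = 45.88 / (101.383333 × 0.334) = 1.354910
regime bands: climb J<0.3802 | cruise [0.3802, 0.7605) | windmill J≥0.7605
J = 1.3549 → windmill

J = 1.3549, regime = windmill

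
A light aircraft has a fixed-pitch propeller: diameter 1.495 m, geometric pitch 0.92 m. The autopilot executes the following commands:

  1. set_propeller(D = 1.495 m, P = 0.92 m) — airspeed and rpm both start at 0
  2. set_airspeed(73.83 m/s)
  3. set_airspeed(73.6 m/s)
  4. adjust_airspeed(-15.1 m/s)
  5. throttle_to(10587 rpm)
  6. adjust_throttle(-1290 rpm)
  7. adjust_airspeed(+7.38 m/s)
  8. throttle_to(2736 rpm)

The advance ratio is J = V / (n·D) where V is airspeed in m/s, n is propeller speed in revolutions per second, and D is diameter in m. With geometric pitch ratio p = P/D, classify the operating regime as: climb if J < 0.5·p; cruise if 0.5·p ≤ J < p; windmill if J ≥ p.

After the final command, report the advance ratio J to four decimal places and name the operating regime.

set_propeller: D = 1.495 m, P = 0.92 m (p = P/D = 0.615385); state ← (V=0, rpm=0)
set_airspeed(73.83): V ← 73.83 m/s
set_airspeed(73.6): V ← 73.6 m/s
adjust_airspeed(-15.1): V ← 73.6 -15.1 = 58.5 m/s
throttle_to(10587): rpm ← 10587
adjust_throttle(-1290): rpm ← 10587 -1290 = 9297
adjust_airspeed(+7.38): V ← 58.5 +7.38 = 65.88 m/s
throttle_to(2736): rpm ← 2736
final state: V = 65.88 m/s, rpm = 2736 → n = rpm/60 = 45.600000 rev/s
J = V / (n·D) = 65.88 / (45.600000 × 1.495) = 0.966379
regime bands: climb J<0.3077 | cruise [0.3077, 0.6154) | windmill J≥0.6154
J = 0.9664 → windmill

J = 0.9664, regime = windmill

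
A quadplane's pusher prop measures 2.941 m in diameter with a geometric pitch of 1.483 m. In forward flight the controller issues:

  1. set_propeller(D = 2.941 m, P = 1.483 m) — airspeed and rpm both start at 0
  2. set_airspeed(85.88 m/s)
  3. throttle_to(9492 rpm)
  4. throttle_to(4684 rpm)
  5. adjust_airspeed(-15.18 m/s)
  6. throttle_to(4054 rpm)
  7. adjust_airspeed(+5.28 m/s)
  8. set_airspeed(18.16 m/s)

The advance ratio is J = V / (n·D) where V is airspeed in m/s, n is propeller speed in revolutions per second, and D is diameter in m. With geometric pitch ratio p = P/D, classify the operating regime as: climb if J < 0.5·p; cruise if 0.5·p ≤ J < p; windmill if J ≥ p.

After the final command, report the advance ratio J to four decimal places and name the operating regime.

J = 0.0914, regime = climb

set_propeller: D = 2.941 m, P = 1.483 m (p = P/D = 0.504250); state ← (V=0, rpm=0)
set_airspeed(85.88): V ← 85.88 m/s
throttle_to(9492): rpm ← 9492
throttle_to(4684): rpm ← 4684
adjust_airspeed(-15.18): V ← 85.88 -15.18 = 70.7 m/s
throttle_to(4054): rpm ← 4054
adjust_airspeed(+5.28): V ← 70.7 +5.28 = 75.98 m/s
set_airspeed(18.16): V ← 18.16 m/s
final state: V = 18.16 m/s, rpm = 4054 → n = rpm/60 = 67.566667 rev/s
J = V / (n·D) = 18.16 / (67.566667 × 2.941) = 0.091388
regime bands: climb J<0.2521 | cruise [0.2521, 0.5043) | windmill J≥0.5043
J = 0.0914 → climb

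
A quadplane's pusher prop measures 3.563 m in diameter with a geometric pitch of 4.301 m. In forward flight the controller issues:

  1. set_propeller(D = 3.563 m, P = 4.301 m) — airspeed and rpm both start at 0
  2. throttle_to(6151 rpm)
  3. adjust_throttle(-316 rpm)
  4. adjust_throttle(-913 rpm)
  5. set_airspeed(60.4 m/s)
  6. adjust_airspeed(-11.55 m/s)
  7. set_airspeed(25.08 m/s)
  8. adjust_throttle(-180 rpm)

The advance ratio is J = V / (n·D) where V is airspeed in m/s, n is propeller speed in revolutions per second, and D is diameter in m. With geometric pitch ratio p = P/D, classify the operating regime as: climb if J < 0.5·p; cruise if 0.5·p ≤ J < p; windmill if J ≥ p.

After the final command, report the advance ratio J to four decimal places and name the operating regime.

set_propeller: D = 3.563 m, P = 4.301 m (p = P/D = 1.207129); state ← (V=0, rpm=0)
throttle_to(6151): rpm ← 6151
adjust_throttle(-316): rpm ← 6151 -316 = 5835
adjust_throttle(-913): rpm ← 5835 -913 = 4922
set_airspeed(60.4): V ← 60.4 m/s
adjust_airspeed(-11.55): V ← 60.4 -11.55 = 48.85 m/s
set_airspeed(25.08): V ← 25.08 m/s
adjust_throttle(-180): rpm ← 4922 -180 = 4742
final state: V = 25.08 m/s, rpm = 4742 → n = rpm/60 = 79.033333 rev/s
J = V / (n·D) = 25.08 / (79.033333 × 3.563) = 0.089064
regime bands: climb J<0.6036 | cruise [0.6036, 1.2071) | windmill J≥1.2071
J = 0.0891 → climb

J = 0.0891, regime = climb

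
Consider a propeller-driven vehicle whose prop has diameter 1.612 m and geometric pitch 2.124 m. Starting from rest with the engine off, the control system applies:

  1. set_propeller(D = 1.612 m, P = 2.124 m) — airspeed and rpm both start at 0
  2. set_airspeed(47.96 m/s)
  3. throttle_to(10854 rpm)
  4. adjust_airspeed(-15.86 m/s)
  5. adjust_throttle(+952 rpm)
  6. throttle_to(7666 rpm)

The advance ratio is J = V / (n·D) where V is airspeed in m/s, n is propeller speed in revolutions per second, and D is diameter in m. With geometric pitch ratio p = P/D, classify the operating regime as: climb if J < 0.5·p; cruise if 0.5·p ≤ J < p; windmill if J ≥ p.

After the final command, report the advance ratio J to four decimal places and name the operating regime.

J = 0.1559, regime = climb

set_propeller: D = 1.612 m, P = 2.124 m (p = P/D = 1.317618); state ← (V=0, rpm=0)
set_airspeed(47.96): V ← 47.96 m/s
throttle_to(10854): rpm ← 10854
adjust_airspeed(-15.86): V ← 47.96 -15.86 = 32.1 m/s
adjust_throttle(+952): rpm ← 10854 +952 = 11806
throttle_to(7666): rpm ← 7666
final state: V = 32.1 m/s, rpm = 7666 → n = rpm/60 = 127.766667 rev/s
J = V / (n·D) = 32.1 / (127.766667 × 1.612) = 0.155856
regime bands: climb J<0.6588 | cruise [0.6588, 1.3176) | windmill J≥1.3176
J = 0.1559 → climb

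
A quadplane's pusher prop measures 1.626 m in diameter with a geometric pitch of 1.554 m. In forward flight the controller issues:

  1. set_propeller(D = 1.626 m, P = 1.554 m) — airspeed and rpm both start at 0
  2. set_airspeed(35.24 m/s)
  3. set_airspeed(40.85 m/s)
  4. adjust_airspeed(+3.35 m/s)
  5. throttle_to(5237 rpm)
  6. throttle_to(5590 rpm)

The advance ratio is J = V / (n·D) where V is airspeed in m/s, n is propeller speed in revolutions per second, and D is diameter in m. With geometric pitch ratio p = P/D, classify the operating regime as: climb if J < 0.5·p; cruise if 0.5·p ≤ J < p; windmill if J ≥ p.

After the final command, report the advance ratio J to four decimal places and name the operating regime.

set_propeller: D = 1.626 m, P = 1.554 m (p = P/D = 0.955720); state ← (V=0, rpm=0)
set_airspeed(35.24): V ← 35.24 m/s
set_airspeed(40.85): V ← 40.85 m/s
adjust_airspeed(+3.35): V ← 40.85 +3.35 = 44.2 m/s
throttle_to(5237): rpm ← 5237
throttle_to(5590): rpm ← 5590
final state: V = 44.2 m/s, rpm = 5590 → n = rpm/60 = 93.166667 rev/s
J = V / (n·D) = 44.2 / (93.166667 × 1.626) = 0.291770
regime bands: climb J<0.4779 | cruise [0.4779, 0.9557) | windmill J≥0.9557
J = 0.2918 → climb

J = 0.2918, regime = climb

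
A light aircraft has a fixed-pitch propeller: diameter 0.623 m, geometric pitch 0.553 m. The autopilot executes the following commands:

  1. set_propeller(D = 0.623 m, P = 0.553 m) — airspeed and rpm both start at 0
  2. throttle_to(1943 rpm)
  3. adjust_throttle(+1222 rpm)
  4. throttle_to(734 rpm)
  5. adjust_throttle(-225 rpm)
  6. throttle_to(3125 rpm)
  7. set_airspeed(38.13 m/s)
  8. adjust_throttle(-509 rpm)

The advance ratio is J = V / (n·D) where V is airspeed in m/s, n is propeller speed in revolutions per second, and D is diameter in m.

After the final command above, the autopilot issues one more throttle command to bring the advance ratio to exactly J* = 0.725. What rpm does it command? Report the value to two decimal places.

set_propeller: D = 0.623 m, P = 0.553 m (p = P/D = 0.887640); state ← (V=0, rpm=0)
throttle_to(1943): rpm ← 1943
adjust_throttle(+1222): rpm ← 1943 +1222 = 3165
throttle_to(734): rpm ← 734
adjust_throttle(-225): rpm ← 734 -225 = 509
throttle_to(3125): rpm ← 3125
set_airspeed(38.13): V ← 38.13 m/s
adjust_throttle(-509): rpm ← 3125 -509 = 2616
final state: V = 38.13 m/s, rpm = 2616 → n = rpm/60 = 43.600000 rev/s
target J* = 0.725; solve J* = V/(n·D) for n: n = V/(J*·D) = 38.13/(0.725 × 0.623) = 84.419107 rev/s
rpm = 60·n = 5065.146400

rpm = 5065.15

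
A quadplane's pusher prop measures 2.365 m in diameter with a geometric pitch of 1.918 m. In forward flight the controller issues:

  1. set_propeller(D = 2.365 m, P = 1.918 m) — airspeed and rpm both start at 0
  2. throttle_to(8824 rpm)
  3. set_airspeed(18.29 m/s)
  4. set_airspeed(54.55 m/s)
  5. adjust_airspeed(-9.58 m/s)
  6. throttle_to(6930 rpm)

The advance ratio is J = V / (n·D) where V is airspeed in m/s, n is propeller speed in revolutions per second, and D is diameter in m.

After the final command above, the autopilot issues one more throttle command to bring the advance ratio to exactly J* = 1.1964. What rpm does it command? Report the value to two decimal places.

rpm = 953.60

set_propeller: D = 2.365 m, P = 1.918 m (p = P/D = 0.810994); state ← (V=0, rpm=0)
throttle_to(8824): rpm ← 8824
set_airspeed(18.29): V ← 18.29 m/s
set_airspeed(54.55): V ← 54.55 m/s
adjust_airspeed(-9.58): V ← 54.55 -9.58 = 44.97 m/s
throttle_to(6930): rpm ← 6930
final state: V = 44.97 m/s, rpm = 6930 → n = rpm/60 = 115.500000 rev/s
target J* = 1.1964; solve J* = V/(n·D) for n: n = V/(J*·D) = 44.97/(1.1964 × 2.365) = 15.893346 rev/s
rpm = 60·n = 953.600760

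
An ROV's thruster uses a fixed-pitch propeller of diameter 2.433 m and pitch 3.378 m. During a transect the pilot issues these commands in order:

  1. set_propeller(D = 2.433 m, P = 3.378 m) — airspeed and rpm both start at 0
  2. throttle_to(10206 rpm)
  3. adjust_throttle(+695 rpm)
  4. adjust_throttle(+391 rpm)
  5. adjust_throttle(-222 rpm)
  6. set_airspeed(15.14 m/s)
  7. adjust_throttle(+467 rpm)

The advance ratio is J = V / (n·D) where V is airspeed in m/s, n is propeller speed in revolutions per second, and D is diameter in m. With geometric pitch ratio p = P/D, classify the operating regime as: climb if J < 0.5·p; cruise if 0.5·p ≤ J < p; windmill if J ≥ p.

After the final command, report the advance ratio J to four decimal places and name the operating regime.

set_propeller: D = 2.433 m, P = 3.378 m (p = P/D = 1.388409); state ← (V=0, rpm=0)
throttle_to(10206): rpm ← 10206
adjust_throttle(+695): rpm ← 10206 +695 = 10901
adjust_throttle(+391): rpm ← 10901 +391 = 11292
adjust_throttle(-222): rpm ← 11292 -222 = 11070
set_airspeed(15.14): V ← 15.14 m/s
adjust_throttle(+467): rpm ← 11070 +467 = 11537
final state: V = 15.14 m/s, rpm = 11537 → n = rpm/60 = 192.283333 rev/s
J = V / (n·D) = 15.14 / (192.283333 × 2.433) = 0.032363
regime bands: climb J<0.6942 | cruise [0.6942, 1.3884) | windmill J≥1.3884
J = 0.0324 → climb

J = 0.0324, regime = climb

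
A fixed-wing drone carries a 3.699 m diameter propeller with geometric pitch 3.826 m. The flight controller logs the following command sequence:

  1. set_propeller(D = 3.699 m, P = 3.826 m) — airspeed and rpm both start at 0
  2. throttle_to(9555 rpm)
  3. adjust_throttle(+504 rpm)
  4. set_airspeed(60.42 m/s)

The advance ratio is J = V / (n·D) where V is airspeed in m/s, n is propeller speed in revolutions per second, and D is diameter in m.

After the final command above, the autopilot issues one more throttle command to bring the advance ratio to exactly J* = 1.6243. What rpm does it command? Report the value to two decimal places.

set_propeller: D = 3.699 m, P = 3.826 m (p = P/D = 1.034334); state ← (V=0, rpm=0)
throttle_to(9555): rpm ← 9555
adjust_throttle(+504): rpm ← 9555 +504 = 10059
set_airspeed(60.42): V ← 60.42 m/s
final state: V = 60.42 m/s, rpm = 10059 → n = rpm/60 = 167.650000 rev/s
target J* = 1.6243; solve J* = V/(n·D) for n: n = V/(J*·D) = 60.42/(1.6243 × 3.699) = 10.056113 rev/s
rpm = 60·n = 603.366781

rpm = 603.37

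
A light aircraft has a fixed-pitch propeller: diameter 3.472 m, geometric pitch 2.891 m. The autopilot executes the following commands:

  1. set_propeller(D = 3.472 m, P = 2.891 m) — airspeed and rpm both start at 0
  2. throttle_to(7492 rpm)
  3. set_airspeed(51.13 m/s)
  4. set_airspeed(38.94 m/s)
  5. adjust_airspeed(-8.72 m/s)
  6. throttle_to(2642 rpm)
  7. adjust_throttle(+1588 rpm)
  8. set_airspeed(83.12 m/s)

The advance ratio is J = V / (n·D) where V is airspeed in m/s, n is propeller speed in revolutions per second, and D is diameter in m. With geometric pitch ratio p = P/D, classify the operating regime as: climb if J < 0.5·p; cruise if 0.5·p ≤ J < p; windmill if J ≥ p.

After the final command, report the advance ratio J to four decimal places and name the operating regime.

set_propeller: D = 3.472 m, P = 2.891 m (p = P/D = 0.832661); state ← (V=0, rpm=0)
throttle_to(7492): rpm ← 7492
set_airspeed(51.13): V ← 51.13 m/s
set_airspeed(38.94): V ← 38.94 m/s
adjust_airspeed(-8.72): V ← 38.94 -8.72 = 30.22 m/s
throttle_to(2642): rpm ← 2642
adjust_throttle(+1588): rpm ← 2642 +1588 = 4230
set_airspeed(83.12): V ← 83.12 m/s
final state: V = 83.12 m/s, rpm = 4230 → n = rpm/60 = 70.500000 rev/s
J = V / (n·D) = 83.12 / (70.500000 × 3.472) = 0.339576
regime bands: climb J<0.4163 | cruise [0.4163, 0.8327) | windmill J≥0.8327
J = 0.3396 → climb

J = 0.3396, regime = climb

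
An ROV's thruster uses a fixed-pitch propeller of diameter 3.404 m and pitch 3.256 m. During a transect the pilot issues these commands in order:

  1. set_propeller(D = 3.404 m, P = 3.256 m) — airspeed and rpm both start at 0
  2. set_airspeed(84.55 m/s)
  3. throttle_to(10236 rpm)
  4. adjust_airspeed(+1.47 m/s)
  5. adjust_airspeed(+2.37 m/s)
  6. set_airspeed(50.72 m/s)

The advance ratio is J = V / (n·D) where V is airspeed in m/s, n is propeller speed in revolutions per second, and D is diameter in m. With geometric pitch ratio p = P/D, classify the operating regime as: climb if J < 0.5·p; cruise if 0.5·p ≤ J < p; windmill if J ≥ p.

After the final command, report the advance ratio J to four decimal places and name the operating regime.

J = 0.0873, regime = climb

set_propeller: D = 3.404 m, P = 3.256 m (p = P/D = 0.956522); state ← (V=0, rpm=0)
set_airspeed(84.55): V ← 84.55 m/s
throttle_to(10236): rpm ← 10236
adjust_airspeed(+1.47): V ← 84.55 +1.47 = 86.02 m/s
adjust_airspeed(+2.37): V ← 86.02 +2.37 = 88.39 m/s
set_airspeed(50.72): V ← 50.72 m/s
final state: V = 50.72 m/s, rpm = 10236 → n = rpm/60 = 170.600000 rev/s
J = V / (n·D) = 50.72 / (170.600000 × 3.404) = 0.087339
regime bands: climb J<0.4783 | cruise [0.4783, 0.9565) | windmill J≥0.9565
J = 0.0873 → climb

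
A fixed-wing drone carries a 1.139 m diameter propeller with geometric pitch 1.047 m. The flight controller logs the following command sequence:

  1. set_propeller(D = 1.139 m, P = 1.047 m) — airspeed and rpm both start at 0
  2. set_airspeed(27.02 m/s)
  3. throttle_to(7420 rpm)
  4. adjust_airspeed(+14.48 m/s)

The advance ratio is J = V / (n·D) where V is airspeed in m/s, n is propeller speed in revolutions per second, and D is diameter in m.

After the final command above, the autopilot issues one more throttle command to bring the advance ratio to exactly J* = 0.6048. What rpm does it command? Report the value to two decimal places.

rpm = 3614.63

set_propeller: D = 1.139 m, P = 1.047 m (p = P/D = 0.919227); state ← (V=0, rpm=0)
set_airspeed(27.02): V ← 27.02 m/s
throttle_to(7420): rpm ← 7420
adjust_airspeed(+14.48): V ← 27.02 +14.48 = 41.5 m/s
final state: V = 41.5 m/s, rpm = 7420 → n = rpm/60 = 123.666667 rev/s
target J* = 0.6048; solve J* = V/(n·D) for n: n = V/(J*·D) = 41.5/(0.6048 × 1.139) = 60.243832 rev/s
rpm = 60·n = 3614.629932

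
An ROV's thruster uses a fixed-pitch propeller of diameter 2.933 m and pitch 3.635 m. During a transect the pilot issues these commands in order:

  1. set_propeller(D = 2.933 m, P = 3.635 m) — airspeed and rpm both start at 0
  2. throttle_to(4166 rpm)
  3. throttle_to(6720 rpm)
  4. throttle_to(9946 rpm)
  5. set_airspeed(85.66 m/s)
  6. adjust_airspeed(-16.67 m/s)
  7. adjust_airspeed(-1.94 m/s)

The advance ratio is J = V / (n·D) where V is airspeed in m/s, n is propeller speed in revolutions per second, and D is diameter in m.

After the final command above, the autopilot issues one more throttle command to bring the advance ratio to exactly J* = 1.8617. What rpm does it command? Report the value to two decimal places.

rpm = 736.76

set_propeller: D = 2.933 m, P = 3.635 m (p = P/D = 1.239345); state ← (V=0, rpm=0)
throttle_to(4166): rpm ← 4166
throttle_to(6720): rpm ← 6720
throttle_to(9946): rpm ← 9946
set_airspeed(85.66): V ← 85.66 m/s
adjust_airspeed(-16.67): V ← 85.66 -16.67 = 68.99 m/s
adjust_airspeed(-1.94): V ← 68.99 -1.94 = 67.05 m/s
final state: V = 67.05 m/s, rpm = 9946 → n = rpm/60 = 165.766667 rev/s
target J* = 1.8617; solve J* = V/(n·D) for n: n = V/(J*·D) = 67.05/(1.8617 × 2.933) = 12.279396 rev/s
rpm = 60·n = 736.763786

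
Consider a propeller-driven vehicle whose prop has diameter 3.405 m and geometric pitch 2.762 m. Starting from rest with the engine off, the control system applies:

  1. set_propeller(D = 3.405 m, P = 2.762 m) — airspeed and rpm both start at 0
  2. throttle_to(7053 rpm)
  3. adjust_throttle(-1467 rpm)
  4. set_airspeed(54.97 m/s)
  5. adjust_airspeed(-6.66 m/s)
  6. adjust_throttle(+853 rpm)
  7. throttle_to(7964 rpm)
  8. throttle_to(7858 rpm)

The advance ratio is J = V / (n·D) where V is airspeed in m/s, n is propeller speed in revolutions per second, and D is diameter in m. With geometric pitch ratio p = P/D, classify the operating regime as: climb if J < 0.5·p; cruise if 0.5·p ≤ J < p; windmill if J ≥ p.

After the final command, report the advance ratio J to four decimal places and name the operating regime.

set_propeller: D = 3.405 m, P = 2.762 m (p = P/D = 0.811160); state ← (V=0, rpm=0)
throttle_to(7053): rpm ← 7053
adjust_throttle(-1467): rpm ← 7053 -1467 = 5586
set_airspeed(54.97): V ← 54.97 m/s
adjust_airspeed(-6.66): V ← 54.97 -6.66 = 48.31 m/s
adjust_throttle(+853): rpm ← 5586 +853 = 6439
throttle_to(7964): rpm ← 7964
throttle_to(7858): rpm ← 7858
final state: V = 48.31 m/s, rpm = 7858 → n = rpm/60 = 130.966667 rev/s
J = V / (n·D) = 48.31 / (130.966667 × 3.405) = 0.108333
regime bands: climb J<0.4056 | cruise [0.4056, 0.8112) | windmill J≥0.8112
J = 0.1083 → climb

J = 0.1083, regime = climb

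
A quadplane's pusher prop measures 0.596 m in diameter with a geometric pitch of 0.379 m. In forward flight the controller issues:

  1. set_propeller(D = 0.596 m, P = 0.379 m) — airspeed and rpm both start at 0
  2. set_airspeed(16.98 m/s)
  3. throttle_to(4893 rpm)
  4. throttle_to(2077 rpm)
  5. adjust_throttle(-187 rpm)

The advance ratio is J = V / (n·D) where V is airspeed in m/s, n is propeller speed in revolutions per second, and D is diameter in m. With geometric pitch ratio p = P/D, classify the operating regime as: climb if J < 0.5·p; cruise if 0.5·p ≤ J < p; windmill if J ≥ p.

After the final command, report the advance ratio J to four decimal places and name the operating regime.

set_propeller: D = 0.596 m, P = 0.379 m (p = P/D = 0.635906); state ← (V=0, rpm=0)
set_airspeed(16.98): V ← 16.98 m/s
throttle_to(4893): rpm ← 4893
throttle_to(2077): rpm ← 2077
adjust_throttle(-187): rpm ← 2077 -187 = 1890
final state: V = 16.98 m/s, rpm = 1890 → n = rpm/60 = 31.500000 rev/s
J = V / (n·D) = 16.98 / (31.500000 × 0.596) = 0.904442
regime bands: climb J<0.3180 | cruise [0.3180, 0.6359) | windmill J≥0.6359
J = 0.9044 → windmill

J = 0.9044, regime = windmill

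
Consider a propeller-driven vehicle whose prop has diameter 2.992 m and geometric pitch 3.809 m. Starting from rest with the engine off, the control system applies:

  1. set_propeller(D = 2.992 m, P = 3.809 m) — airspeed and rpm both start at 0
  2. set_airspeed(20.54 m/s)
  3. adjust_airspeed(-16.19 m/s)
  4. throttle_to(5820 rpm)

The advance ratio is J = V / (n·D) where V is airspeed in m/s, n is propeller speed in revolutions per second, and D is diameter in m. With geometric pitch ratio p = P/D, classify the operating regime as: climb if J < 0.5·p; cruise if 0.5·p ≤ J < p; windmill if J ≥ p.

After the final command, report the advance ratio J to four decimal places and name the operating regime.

set_propeller: D = 2.992 m, P = 3.809 m (p = P/D = 1.273061); state ← (V=0, rpm=0)
set_airspeed(20.54): V ← 20.54 m/s
adjust_airspeed(-16.19): V ← 20.54 -16.19 = 4.35 m/s
throttle_to(5820): rpm ← 5820
final state: V = 4.35 m/s, rpm = 5820 → n = rpm/60 = 97.000000 rev/s
J = V / (n·D) = 4.35 / (97.000000 × 2.992) = 0.014988
regime bands: climb J<0.6365 | cruise [0.6365, 1.2731) | windmill J≥1.2731
J = 0.0150 → climb

J = 0.0150, regime = climb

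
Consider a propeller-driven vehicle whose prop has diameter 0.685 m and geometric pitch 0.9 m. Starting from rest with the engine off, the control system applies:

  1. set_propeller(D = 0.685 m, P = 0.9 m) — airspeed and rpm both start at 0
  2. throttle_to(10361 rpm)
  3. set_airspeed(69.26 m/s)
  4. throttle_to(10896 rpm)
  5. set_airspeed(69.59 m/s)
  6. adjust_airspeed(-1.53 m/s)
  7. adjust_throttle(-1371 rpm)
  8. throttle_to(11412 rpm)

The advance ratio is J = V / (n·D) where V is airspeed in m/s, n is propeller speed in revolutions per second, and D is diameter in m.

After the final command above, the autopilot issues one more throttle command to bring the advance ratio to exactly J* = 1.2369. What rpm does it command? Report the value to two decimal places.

set_propeller: D = 0.685 m, P = 0.9 m (p = P/D = 1.313869); state ← (V=0, rpm=0)
throttle_to(10361): rpm ← 10361
set_airspeed(69.26): V ← 69.26 m/s
throttle_to(10896): rpm ← 10896
set_airspeed(69.59): V ← 69.59 m/s
adjust_airspeed(-1.53): V ← 69.59 -1.53 = 68.06 m/s
adjust_throttle(-1371): rpm ← 10896 -1371 = 9525
throttle_to(11412): rpm ← 11412
final state: V = 68.06 m/s, rpm = 11412 → n = rpm/60 = 190.200000 rev/s
target J* = 1.2369; solve J* = V/(n·D) for n: n = V/(J*·D) = 68.06/(1.2369 × 0.685) = 80.327968 rev/s
rpm = 60·n = 4819.678110

rpm = 4819.68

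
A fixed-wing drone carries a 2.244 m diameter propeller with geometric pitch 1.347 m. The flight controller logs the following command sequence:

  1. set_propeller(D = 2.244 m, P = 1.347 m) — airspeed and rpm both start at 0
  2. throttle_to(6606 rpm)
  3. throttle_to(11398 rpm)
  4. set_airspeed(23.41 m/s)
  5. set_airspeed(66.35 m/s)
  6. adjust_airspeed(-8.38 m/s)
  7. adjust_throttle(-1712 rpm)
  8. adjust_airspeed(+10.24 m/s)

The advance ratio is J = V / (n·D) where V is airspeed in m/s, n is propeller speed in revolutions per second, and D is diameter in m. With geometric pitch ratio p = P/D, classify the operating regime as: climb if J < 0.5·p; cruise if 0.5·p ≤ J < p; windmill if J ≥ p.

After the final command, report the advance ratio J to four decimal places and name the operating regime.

set_propeller: D = 2.244 m, P = 1.347 m (p = P/D = 0.600267); state ← (V=0, rpm=0)
throttle_to(6606): rpm ← 6606
throttle_to(11398): rpm ← 11398
set_airspeed(23.41): V ← 23.41 m/s
set_airspeed(66.35): V ← 66.35 m/s
adjust_airspeed(-8.38): V ← 66.35 -8.38 = 57.97 m/s
adjust_throttle(-1712): rpm ← 11398 -1712 = 9686
adjust_airspeed(+10.24): V ← 57.97 +10.24 = 68.21 m/s
final state: V = 68.21 m/s, rpm = 9686 → n = rpm/60 = 161.433333 rev/s
J = V / (n·D) = 68.21 / (161.433333 × 2.244) = 0.188292
regime bands: climb J<0.3001 | cruise [0.3001, 0.6003) | windmill J≥0.6003
J = 0.1883 → climb

J = 0.1883, regime = climb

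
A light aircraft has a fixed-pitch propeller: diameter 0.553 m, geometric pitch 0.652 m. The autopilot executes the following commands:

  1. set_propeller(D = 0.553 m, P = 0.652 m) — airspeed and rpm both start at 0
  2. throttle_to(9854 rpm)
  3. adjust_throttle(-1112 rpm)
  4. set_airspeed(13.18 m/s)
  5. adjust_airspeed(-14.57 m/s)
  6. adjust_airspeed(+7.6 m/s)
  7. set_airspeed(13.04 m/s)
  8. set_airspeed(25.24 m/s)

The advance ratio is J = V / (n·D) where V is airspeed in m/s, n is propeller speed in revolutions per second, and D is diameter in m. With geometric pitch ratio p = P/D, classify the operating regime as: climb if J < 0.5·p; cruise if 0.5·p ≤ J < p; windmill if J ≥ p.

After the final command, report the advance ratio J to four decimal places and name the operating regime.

set_propeller: D = 0.553 m, P = 0.652 m (p = P/D = 1.179024); state ← (V=0, rpm=0)
throttle_to(9854): rpm ← 9854
adjust_throttle(-1112): rpm ← 9854 -1112 = 8742
set_airspeed(13.18): V ← 13.18 m/s
adjust_airspeed(-14.57): V ← 13.18 -14.57 = -1.39 m/s
adjust_airspeed(+7.6): V ← -1.39 +7.6 = 6.21 m/s
set_airspeed(13.04): V ← 13.04 m/s
set_airspeed(25.24): V ← 25.24 m/s
final state: V = 25.24 m/s, rpm = 8742 → n = rpm/60 = 145.700000 rev/s
J = V / (n·D) = 25.24 / (145.700000 × 0.553) = 0.313260
regime bands: climb J<0.5895 | cruise [0.5895, 1.1790) | windmill J≥1.1790
J = 0.3133 → climb

J = 0.3133, regime = climb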